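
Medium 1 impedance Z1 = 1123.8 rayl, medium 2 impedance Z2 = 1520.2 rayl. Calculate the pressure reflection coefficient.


Given values:
  Z1 = 1123.8 rayl, Z2 = 1520.2 rayl
Formula: R = (Z2 - Z1) / (Z2 + Z1)
Numerator: Z2 - Z1 = 1520.2 - 1123.8 = 396.4
Denominator: Z2 + Z1 = 1520.2 + 1123.8 = 2644.0
R = 396.4 / 2644.0 = 0.1499

0.1499


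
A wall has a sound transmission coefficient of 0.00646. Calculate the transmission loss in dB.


Given values:
  tau = 0.00646
Formula: TL = 10 * log10(1 / tau)
Compute 1 / tau = 1 / 0.00646 = 154.7988
Compute log10(154.7988) = 2.189768
TL = 10 * 2.189768 = 21.9

21.9 dB


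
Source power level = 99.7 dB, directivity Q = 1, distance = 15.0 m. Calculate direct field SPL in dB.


Given values:
  Lw = 99.7 dB, Q = 1, r = 15.0 m
Formula: SPL = Lw + 10 * log10(Q / (4 * pi * r^2))
Compute 4 * pi * r^2 = 4 * pi * 15.0^2 = 2827.4334
Compute Q / denom = 1 / 2827.4334 = 0.00035368
Compute 10 * log10(0.00035368) = -34.5139
SPL = 99.7 + (-34.5139) = 65.19

65.19 dB


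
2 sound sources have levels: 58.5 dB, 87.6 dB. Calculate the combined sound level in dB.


Formula: L_total = 10 * log10( sum(10^(Li/10)) )
  Source 1: 10^(58.5/10) = 707945.7844
  Source 2: 10^(87.6/10) = 575439937.3372
Sum of linear values = 576147883.1216
L_total = 10 * log10(576147883.1216) = 87.61

87.61 dB


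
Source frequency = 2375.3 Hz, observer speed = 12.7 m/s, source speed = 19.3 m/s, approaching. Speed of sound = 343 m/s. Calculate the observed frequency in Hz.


Given values:
  f_s = 2375.3 Hz, v_o = 12.7 m/s, v_s = 19.3 m/s
  Direction: approaching
Formula: f_o = f_s * (c + v_o) / (c - v_s)
Numerator: c + v_o = 343 + 12.7 = 355.7
Denominator: c - v_s = 343 - 19.3 = 323.7
f_o = 2375.3 * 355.7 / 323.7 = 2610.11

2610.11 Hz


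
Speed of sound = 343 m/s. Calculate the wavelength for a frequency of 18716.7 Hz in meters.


Given values:
  c = 343 m/s, f = 18716.7 Hz
Formula: lambda = c / f
lambda = 343 / 18716.7
lambda = 0.0183

0.0183 m


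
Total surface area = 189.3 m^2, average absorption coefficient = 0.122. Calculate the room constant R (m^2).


Given values:
  S = 189.3 m^2, alpha = 0.122
Formula: R = S * alpha / (1 - alpha)
Numerator: 189.3 * 0.122 = 23.0946
Denominator: 1 - 0.122 = 0.878
R = 23.0946 / 0.878 = 26.3

26.3 m^2


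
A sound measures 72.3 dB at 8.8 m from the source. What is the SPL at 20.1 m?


Given values:
  SPL1 = 72.3 dB, r1 = 8.8 m, r2 = 20.1 m
Formula: SPL2 = SPL1 - 20 * log10(r2 / r1)
Compute ratio: r2 / r1 = 20.1 / 8.8 = 2.2841
Compute log10: log10(2.2841) = 0.358715
Compute drop: 20 * 0.358715 = 7.1743
SPL2 = 72.3 - 7.1743 = 65.13

65.13 dB


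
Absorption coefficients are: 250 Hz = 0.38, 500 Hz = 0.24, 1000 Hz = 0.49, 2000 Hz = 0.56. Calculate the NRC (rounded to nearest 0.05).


Given values:
  a_250 = 0.38, a_500 = 0.24
  a_1000 = 0.49, a_2000 = 0.56
Formula: NRC = (a250 + a500 + a1000 + a2000) / 4
Sum = 0.38 + 0.24 + 0.49 + 0.56 = 1.67
NRC = 1.67 / 4 = 0.4175
Rounded to nearest 0.05: 0.4

0.4


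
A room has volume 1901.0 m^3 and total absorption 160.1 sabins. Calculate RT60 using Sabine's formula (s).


Given values:
  V = 1901.0 m^3
  A = 160.1 sabins
Formula: RT60 = 0.161 * V / A
Numerator: 0.161 * 1901.0 = 306.061
RT60 = 306.061 / 160.1 = 1.912

1.912 s


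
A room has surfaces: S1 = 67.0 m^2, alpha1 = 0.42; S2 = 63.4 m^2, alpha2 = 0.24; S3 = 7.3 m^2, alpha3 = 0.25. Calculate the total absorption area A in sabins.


Given surfaces:
  Surface 1: 67.0 * 0.42 = 28.14
  Surface 2: 63.4 * 0.24 = 15.216
  Surface 3: 7.3 * 0.25 = 1.825
Formula: A = sum(Si * alpha_i)
A = 28.14 + 15.216 + 1.825
A = 45.18

45.18 sabins


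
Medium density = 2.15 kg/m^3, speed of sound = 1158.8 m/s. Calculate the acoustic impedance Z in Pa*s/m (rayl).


Given values:
  rho = 2.15 kg/m^3
  c = 1158.8 m/s
Formula: Z = rho * c
Z = 2.15 * 1158.8
Z = 2491.42

2491.42 rayl


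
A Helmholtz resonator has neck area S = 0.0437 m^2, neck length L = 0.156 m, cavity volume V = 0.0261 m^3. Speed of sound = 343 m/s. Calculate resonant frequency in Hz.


Given values:
  S = 0.0437 m^2, L = 0.156 m, V = 0.0261 m^3, c = 343 m/s
Formula: f = (c / (2*pi)) * sqrt(S / (V * L))
Compute V * L = 0.0261 * 0.156 = 0.0040716
Compute S / (V * L) = 0.0437 / 0.0040716 = 10.7329
Compute sqrt(10.7329) = 3.27611
Compute c / (2*pi) = 343 / 6.283185 = 54.590148
f = 54.590148 * 3.27611 = 178.84

178.84 Hz


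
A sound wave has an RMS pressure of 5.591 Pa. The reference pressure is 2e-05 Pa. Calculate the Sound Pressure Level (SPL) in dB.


Given values:
  p = 5.591 Pa
  p_ref = 2e-05 Pa
Formula: SPL = 20 * log10(p / p_ref)
Compute ratio: p / p_ref = 5.591 / 2e-05 = 279550
Compute log10: log10(279550) = 5.446459
Multiply: SPL = 20 * 5.446459 = 108.93

108.93 dB


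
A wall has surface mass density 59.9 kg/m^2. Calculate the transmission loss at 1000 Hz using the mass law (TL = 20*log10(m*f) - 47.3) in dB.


Given values:
  m = 59.9 kg/m^2, f = 1000 Hz
Formula: TL = 20 * log10(m * f) - 47.3
Compute m * f = 59.9 * 1000 = 59900.0
Compute log10(59900.0) = 4.777427
Compute 20 * 4.777427 = 95.5485
TL = 95.5485 - 47.3 = 48.25

48.25 dB


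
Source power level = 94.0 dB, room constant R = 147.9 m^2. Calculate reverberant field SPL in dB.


Given values:
  Lw = 94.0 dB, R = 147.9 m^2
Formula: SPL = Lw + 10 * log10(4 / R)
Compute 4 / R = 4 / 147.9 = 0.027045
Compute 10 * log10(0.027045) = -15.6791
SPL = 94.0 + (-15.6791) = 78.32

78.32 dB


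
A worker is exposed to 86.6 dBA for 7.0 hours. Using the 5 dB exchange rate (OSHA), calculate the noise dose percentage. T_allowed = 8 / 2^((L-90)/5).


Given values:
  L = 86.6 dBA, T = 7.0 hours
Formula: T_allowed = 8 / 2^((L - 90) / 5)
Compute exponent: (86.6 - 90) / 5 = -0.68
Compute 2^(-0.68) = 0.624165
T_allowed = 8 / 0.624165 = 12.817124 hours
Dose = (T / T_allowed) * 100
Dose = (7.0 / 12.817124) * 100 = 54.61

54.61 %


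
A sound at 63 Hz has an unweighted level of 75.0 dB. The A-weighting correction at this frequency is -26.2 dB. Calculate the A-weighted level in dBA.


Given values:
  SPL = 75.0 dB
  A-weighting at 63 Hz = -26.2 dB
Formula: L_A = SPL + A_weight
L_A = 75.0 + (-26.2)
L_A = 48.8

48.8 dBA


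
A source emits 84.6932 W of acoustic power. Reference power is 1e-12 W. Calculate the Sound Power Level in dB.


Given values:
  W = 84.6932 W
  W_ref = 1e-12 W
Formula: SWL = 10 * log10(W / W_ref)
Compute ratio: W / W_ref = 84693200000000
Compute log10: log10(84693200000000) = 13.927849
Multiply: SWL = 10 * 13.927849 = 139.28

139.28 dB


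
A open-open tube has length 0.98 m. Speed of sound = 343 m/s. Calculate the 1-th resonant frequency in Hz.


Given values:
  Tube type: open-open, L = 0.98 m, c = 343 m/s, n = 1
Formula: f_n = n * c / (2 * L)
Compute 2 * L = 2 * 0.98 = 1.96
f = 1 * 343 / 1.96
f = 175.0

175.0 Hz


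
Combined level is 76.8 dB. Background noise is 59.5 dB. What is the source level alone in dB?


Given values:
  L_total = 76.8 dB, L_bg = 59.5 dB
Formula: L_source = 10 * log10(10^(L_total/10) - 10^(L_bg/10))
Convert to linear:
  10^(76.8/10) = 47863009.2323
  10^(59.5/10) = 891250.9381
Difference: 47863009.2323 - 891250.9381 = 46971758.2942
L_source = 10 * log10(46971758.2942) = 76.72

76.72 dB


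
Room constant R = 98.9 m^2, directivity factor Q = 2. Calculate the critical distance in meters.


Given values:
  R = 98.9 m^2, Q = 2
Formula: d_c = 0.141 * sqrt(Q * R)
Compute Q * R = 2 * 98.9 = 197.8
Compute sqrt(197.8) = 14.0641
d_c = 0.141 * 14.0641 = 1.983

1.983 m


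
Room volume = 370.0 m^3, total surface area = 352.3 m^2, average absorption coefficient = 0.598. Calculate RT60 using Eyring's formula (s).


Given values:
  V = 370.0 m^3, S = 352.3 m^2, alpha = 0.598
Formula: RT60 = 0.161 * V / (-S * ln(1 - alpha))
Compute ln(1 - 0.598) = ln(0.402) = -0.911303
Denominator: -352.3 * -0.911303 = 321.052
Numerator: 0.161 * 370.0 = 59.57
RT60 = 59.57 / 321.052 = 0.186

0.186 s


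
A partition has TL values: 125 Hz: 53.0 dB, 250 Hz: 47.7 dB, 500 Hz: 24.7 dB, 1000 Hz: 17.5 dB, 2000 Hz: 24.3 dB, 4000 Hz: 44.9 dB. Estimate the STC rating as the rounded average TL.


Given TL values at each frequency:
  125 Hz: 53.0 dB
  250 Hz: 47.7 dB
  500 Hz: 24.7 dB
  1000 Hz: 17.5 dB
  2000 Hz: 24.3 dB
  4000 Hz: 44.9 dB
Formula: STC ~ round(average of TL values)
Sum = 53.0 + 47.7 + 24.7 + 17.5 + 24.3 + 44.9 = 212.1
Average = 212.1 / 6 = 35.35
Rounded: 35

35


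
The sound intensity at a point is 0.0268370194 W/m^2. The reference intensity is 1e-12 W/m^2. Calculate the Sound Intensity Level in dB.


Given values:
  I = 0.0268370194 W/m^2
  I_ref = 1e-12 W/m^2
Formula: SIL = 10 * log10(I / I_ref)
Compute ratio: I / I_ref = 26837019400
Compute log10: log10(26837019400) = 10.428734
Multiply: SIL = 10 * 10.428734 = 104.29

104.29 dB


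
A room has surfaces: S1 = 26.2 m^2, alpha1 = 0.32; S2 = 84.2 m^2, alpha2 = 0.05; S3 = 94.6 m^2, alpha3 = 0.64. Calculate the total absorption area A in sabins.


Given surfaces:
  Surface 1: 26.2 * 0.32 = 8.384
  Surface 2: 84.2 * 0.05 = 4.21
  Surface 3: 94.6 * 0.64 = 60.544
Formula: A = sum(Si * alpha_i)
A = 8.384 + 4.21 + 60.544
A = 73.14

73.14 sabins


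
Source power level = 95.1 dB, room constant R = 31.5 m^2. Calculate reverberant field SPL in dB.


Given values:
  Lw = 95.1 dB, R = 31.5 m^2
Formula: SPL = Lw + 10 * log10(4 / R)
Compute 4 / R = 4 / 31.5 = 0.126984
Compute 10 * log10(0.126984) = -8.9625
SPL = 95.1 + (-8.9625) = 86.14

86.14 dB


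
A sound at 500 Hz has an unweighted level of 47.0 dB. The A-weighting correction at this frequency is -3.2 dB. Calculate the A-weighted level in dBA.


Given values:
  SPL = 47.0 dB
  A-weighting at 500 Hz = -3.2 dB
Formula: L_A = SPL + A_weight
L_A = 47.0 + (-3.2)
L_A = 43.8

43.8 dBA


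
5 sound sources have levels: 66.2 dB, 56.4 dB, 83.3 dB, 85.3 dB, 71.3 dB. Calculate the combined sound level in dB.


Formula: L_total = 10 * log10( sum(10^(Li/10)) )
  Source 1: 10^(66.2/10) = 4168693.8347
  Source 2: 10^(56.4/10) = 436515.8322
  Source 3: 10^(83.3/10) = 213796208.9502
  Source 4: 10^(85.3/10) = 338844156.1392
  Source 5: 10^(71.3/10) = 13489628.8259
Sum of linear values = 570735203.5822
L_total = 10 * log10(570735203.5822) = 87.56

87.56 dB


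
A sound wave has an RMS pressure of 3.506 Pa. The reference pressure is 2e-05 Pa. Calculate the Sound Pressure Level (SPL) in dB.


Given values:
  p = 3.506 Pa
  p_ref = 2e-05 Pa
Formula: SPL = 20 * log10(p / p_ref)
Compute ratio: p / p_ref = 3.506 / 2e-05 = 175300
Compute log10: log10(175300) = 5.243782
Multiply: SPL = 20 * 5.243782 = 104.88

104.88 dB


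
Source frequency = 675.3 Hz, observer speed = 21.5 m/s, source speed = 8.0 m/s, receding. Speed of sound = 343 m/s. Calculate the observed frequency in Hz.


Given values:
  f_s = 675.3 Hz, v_o = 21.5 m/s, v_s = 8.0 m/s
  Direction: receding
Formula: f_o = f_s * (c - v_o) / (c + v_s)
Numerator: c - v_o = 343 - 21.5 = 321.5
Denominator: c + v_s = 343 + 8.0 = 351.0
f_o = 675.3 * 321.5 / 351.0 = 618.54

618.54 Hz


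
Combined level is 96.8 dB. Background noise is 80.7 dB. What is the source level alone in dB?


Given values:
  L_total = 96.8 dB, L_bg = 80.7 dB
Formula: L_source = 10 * log10(10^(L_total/10) - 10^(L_bg/10))
Convert to linear:
  10^(96.8/10) = 4786300923.2264
  10^(80.7/10) = 117489755.494
Difference: 4786300923.2264 - 117489755.494 = 4668811167.7324
L_source = 10 * log10(4668811167.7324) = 96.69

96.69 dB


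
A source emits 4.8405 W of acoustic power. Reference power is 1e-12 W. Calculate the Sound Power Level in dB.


Given values:
  W = 4.8405 W
  W_ref = 1e-12 W
Formula: SWL = 10 * log10(W / W_ref)
Compute ratio: W / W_ref = 4840500000000
Compute log10: log10(4840500000000) = 12.68489
Multiply: SWL = 10 * 12.68489 = 126.85

126.85 dB


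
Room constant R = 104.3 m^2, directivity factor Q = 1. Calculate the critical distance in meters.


Given values:
  R = 104.3 m^2, Q = 1
Formula: d_c = 0.141 * sqrt(Q * R)
Compute Q * R = 1 * 104.3 = 104.3
Compute sqrt(104.3) = 10.2127
d_c = 0.141 * 10.2127 = 1.44

1.44 m


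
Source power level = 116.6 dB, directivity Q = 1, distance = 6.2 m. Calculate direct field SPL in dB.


Given values:
  Lw = 116.6 dB, Q = 1, r = 6.2 m
Formula: SPL = Lw + 10 * log10(Q / (4 * pi * r^2))
Compute 4 * pi * r^2 = 4 * pi * 6.2^2 = 483.0513
Compute Q / denom = 1 / 483.0513 = 0.00207017
Compute 10 * log10(0.00207017) = -26.8399
SPL = 116.6 + (-26.8399) = 89.76

89.76 dB


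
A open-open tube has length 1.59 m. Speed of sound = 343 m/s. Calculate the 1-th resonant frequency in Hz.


Given values:
  Tube type: open-open, L = 1.59 m, c = 343 m/s, n = 1
Formula: f_n = n * c / (2 * L)
Compute 2 * L = 2 * 1.59 = 3.18
f = 1 * 343 / 3.18
f = 107.86

107.86 Hz


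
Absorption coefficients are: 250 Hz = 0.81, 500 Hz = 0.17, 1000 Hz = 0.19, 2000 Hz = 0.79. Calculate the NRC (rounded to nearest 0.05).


Given values:
  a_250 = 0.81, a_500 = 0.17
  a_1000 = 0.19, a_2000 = 0.79
Formula: NRC = (a250 + a500 + a1000 + a2000) / 4
Sum = 0.81 + 0.17 + 0.19 + 0.79 = 1.96
NRC = 1.96 / 4 = 0.49
Rounded to nearest 0.05: 0.5

0.5


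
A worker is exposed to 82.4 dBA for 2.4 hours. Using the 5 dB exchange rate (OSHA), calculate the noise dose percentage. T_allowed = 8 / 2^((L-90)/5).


Given values:
  L = 82.4 dBA, T = 2.4 hours
Formula: T_allowed = 8 / 2^((L - 90) / 5)
Compute exponent: (82.4 - 90) / 5 = -1.52
Compute 2^(-1.52) = 0.348686
T_allowed = 8 / 0.348686 = 22.943278 hours
Dose = (T / T_allowed) * 100
Dose = (2.4 / 22.943278) * 100 = 10.46

10.46 %


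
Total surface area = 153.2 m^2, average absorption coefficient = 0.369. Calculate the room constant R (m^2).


Given values:
  S = 153.2 m^2, alpha = 0.369
Formula: R = S * alpha / (1 - alpha)
Numerator: 153.2 * 0.369 = 56.5308
Denominator: 1 - 0.369 = 0.631
R = 56.5308 / 0.631 = 89.59

89.59 m^2


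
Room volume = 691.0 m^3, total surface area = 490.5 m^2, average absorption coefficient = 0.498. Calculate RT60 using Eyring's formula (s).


Given values:
  V = 691.0 m^3, S = 490.5 m^2, alpha = 0.498
Formula: RT60 = 0.161 * V / (-S * ln(1 - alpha))
Compute ln(1 - 0.498) = ln(0.502) = -0.689155
Denominator: -490.5 * -0.689155 = 338.0305
Numerator: 0.161 * 691.0 = 111.251
RT60 = 111.251 / 338.0305 = 0.329

0.329 s


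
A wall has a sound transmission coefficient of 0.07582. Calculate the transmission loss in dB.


Given values:
  tau = 0.07582
Formula: TL = 10 * log10(1 / tau)
Compute 1 / tau = 1 / 0.07582 = 13.1891
Compute log10(13.1891) = 1.120215
TL = 10 * 1.120215 = 11.2

11.2 dB


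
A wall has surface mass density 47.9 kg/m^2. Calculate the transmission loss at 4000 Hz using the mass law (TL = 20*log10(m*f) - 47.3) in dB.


Given values:
  m = 47.9 kg/m^2, f = 4000 Hz
Formula: TL = 20 * log10(m * f) - 47.3
Compute m * f = 47.9 * 4000 = 191600.0
Compute log10(191600.0) = 5.282396
Compute 20 * 5.282396 = 105.6479
TL = 105.6479 - 47.3 = 58.35

58.35 dB


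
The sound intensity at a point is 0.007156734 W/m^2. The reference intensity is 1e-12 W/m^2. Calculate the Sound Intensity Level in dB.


Given values:
  I = 0.007156734 W/m^2
  I_ref = 1e-12 W/m^2
Formula: SIL = 10 * log10(I / I_ref)
Compute ratio: I / I_ref = 7156734000
Compute log10: log10(7156734000) = 9.854715
Multiply: SIL = 10 * 9.854715 = 98.55

98.55 dB


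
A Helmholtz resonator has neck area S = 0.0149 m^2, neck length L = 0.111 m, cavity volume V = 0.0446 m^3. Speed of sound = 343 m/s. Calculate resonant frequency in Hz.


Given values:
  S = 0.0149 m^2, L = 0.111 m, V = 0.0446 m^3, c = 343 m/s
Formula: f = (c / (2*pi)) * sqrt(S / (V * L))
Compute V * L = 0.0446 * 0.111 = 0.0049506
Compute S / (V * L) = 0.0149 / 0.0049506 = 3.0097
Compute sqrt(3.0097) = 1.734849
Compute c / (2*pi) = 343 / 6.283185 = 54.590148
f = 54.590148 * 1.734849 = 94.71

94.71 Hz


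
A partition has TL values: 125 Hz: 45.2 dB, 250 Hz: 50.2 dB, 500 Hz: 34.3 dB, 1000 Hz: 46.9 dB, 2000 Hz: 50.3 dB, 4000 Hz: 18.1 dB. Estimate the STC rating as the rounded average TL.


Given TL values at each frequency:
  125 Hz: 45.2 dB
  250 Hz: 50.2 dB
  500 Hz: 34.3 dB
  1000 Hz: 46.9 dB
  2000 Hz: 50.3 dB
  4000 Hz: 18.1 dB
Formula: STC ~ round(average of TL values)
Sum = 45.2 + 50.2 + 34.3 + 46.9 + 50.3 + 18.1 = 245.0
Average = 245.0 / 6 = 40.83
Rounded: 41

41


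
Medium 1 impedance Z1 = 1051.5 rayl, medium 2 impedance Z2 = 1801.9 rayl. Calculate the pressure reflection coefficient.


Given values:
  Z1 = 1051.5 rayl, Z2 = 1801.9 rayl
Formula: R = (Z2 - Z1) / (Z2 + Z1)
Numerator: Z2 - Z1 = 1801.9 - 1051.5 = 750.4
Denominator: Z2 + Z1 = 1801.9 + 1051.5 = 2853.4
R = 750.4 / 2853.4 = 0.263

0.263


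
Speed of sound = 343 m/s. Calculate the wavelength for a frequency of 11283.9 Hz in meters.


Given values:
  c = 343 m/s, f = 11283.9 Hz
Formula: lambda = c / f
lambda = 343 / 11283.9
lambda = 0.0304

0.0304 m


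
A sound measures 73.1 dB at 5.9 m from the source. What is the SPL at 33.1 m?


Given values:
  SPL1 = 73.1 dB, r1 = 5.9 m, r2 = 33.1 m
Formula: SPL2 = SPL1 - 20 * log10(r2 / r1)
Compute ratio: r2 / r1 = 33.1 / 5.9 = 5.6102
Compute log10: log10(5.6102) = 0.748978
Compute drop: 20 * 0.748978 = 14.9796
SPL2 = 73.1 - 14.9796 = 58.12

58.12 dB


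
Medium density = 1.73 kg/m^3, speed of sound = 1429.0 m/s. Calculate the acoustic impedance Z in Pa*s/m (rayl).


Given values:
  rho = 1.73 kg/m^3
  c = 1429.0 m/s
Formula: Z = rho * c
Z = 1.73 * 1429.0
Z = 2472.17

2472.17 rayl


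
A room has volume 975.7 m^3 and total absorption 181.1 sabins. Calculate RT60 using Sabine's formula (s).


Given values:
  V = 975.7 m^3
  A = 181.1 sabins
Formula: RT60 = 0.161 * V / A
Numerator: 0.161 * 975.7 = 157.0877
RT60 = 157.0877 / 181.1 = 0.867

0.867 s


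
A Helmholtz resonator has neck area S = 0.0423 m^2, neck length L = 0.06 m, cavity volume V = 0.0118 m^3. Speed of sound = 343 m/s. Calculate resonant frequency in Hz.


Given values:
  S = 0.0423 m^2, L = 0.06 m, V = 0.0118 m^3, c = 343 m/s
Formula: f = (c / (2*pi)) * sqrt(S / (V * L))
Compute V * L = 0.0118 * 0.06 = 0.000708
Compute S / (V * L) = 0.0423 / 0.000708 = 59.7458
Compute sqrt(59.7458) = 7.729541
Compute c / (2*pi) = 343 / 6.283185 = 54.590148
f = 54.590148 * 7.729541 = 421.96

421.96 Hz


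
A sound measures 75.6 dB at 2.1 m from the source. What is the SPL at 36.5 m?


Given values:
  SPL1 = 75.6 dB, r1 = 2.1 m, r2 = 36.5 m
Formula: SPL2 = SPL1 - 20 * log10(r2 / r1)
Compute ratio: r2 / r1 = 36.5 / 2.1 = 17.381
Compute log10: log10(17.381) = 1.240075
Compute drop: 20 * 1.240075 = 24.8015
SPL2 = 75.6 - 24.8015 = 50.8

50.8 dB


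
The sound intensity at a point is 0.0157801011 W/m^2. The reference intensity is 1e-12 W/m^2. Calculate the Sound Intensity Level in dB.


Given values:
  I = 0.0157801011 W/m^2
  I_ref = 1e-12 W/m^2
Formula: SIL = 10 * log10(I / I_ref)
Compute ratio: I / I_ref = 15780101100
Compute log10: log10(15780101100) = 10.19811
Multiply: SIL = 10 * 10.19811 = 101.98

101.98 dB


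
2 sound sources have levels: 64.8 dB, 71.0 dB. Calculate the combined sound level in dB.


Formula: L_total = 10 * log10( sum(10^(Li/10)) )
  Source 1: 10^(64.8/10) = 3019951.7204
  Source 2: 10^(71.0/10) = 12589254.1179
Sum of linear values = 15609205.8383
L_total = 10 * log10(15609205.8383) = 71.93

71.93 dB


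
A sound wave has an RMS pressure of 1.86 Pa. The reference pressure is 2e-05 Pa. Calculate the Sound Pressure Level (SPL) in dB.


Given values:
  p = 1.86 Pa
  p_ref = 2e-05 Pa
Formula: SPL = 20 * log10(p / p_ref)
Compute ratio: p / p_ref = 1.86 / 2e-05 = 93000
Compute log10: log10(93000) = 4.968483
Multiply: SPL = 20 * 4.968483 = 99.37

99.37 dB


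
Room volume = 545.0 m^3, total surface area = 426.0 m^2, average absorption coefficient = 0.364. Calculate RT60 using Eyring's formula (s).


Given values:
  V = 545.0 m^3, S = 426.0 m^2, alpha = 0.364
Formula: RT60 = 0.161 * V / (-S * ln(1 - alpha))
Compute ln(1 - 0.364) = ln(0.636) = -0.452557
Denominator: -426.0 * -0.452557 = 192.7893
Numerator: 0.161 * 545.0 = 87.745
RT60 = 87.745 / 192.7893 = 0.455

0.455 s


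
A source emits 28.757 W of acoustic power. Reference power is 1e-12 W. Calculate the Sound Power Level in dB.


Given values:
  W = 28.757 W
  W_ref = 1e-12 W
Formula: SWL = 10 * log10(W / W_ref)
Compute ratio: W / W_ref = 28757000000000
Compute log10: log10(28757000000000) = 13.458744
Multiply: SWL = 10 * 13.458744 = 134.59

134.59 dB


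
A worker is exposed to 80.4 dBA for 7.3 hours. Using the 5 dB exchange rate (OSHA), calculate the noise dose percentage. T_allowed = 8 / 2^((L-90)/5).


Given values:
  L = 80.4 dBA, T = 7.3 hours
Formula: T_allowed = 8 / 2^((L - 90) / 5)
Compute exponent: (80.4 - 90) / 5 = -1.92
Compute 2^(-1.92) = 0.264255
T_allowed = 8 / 0.264255 = 30.273789 hours
Dose = (T / T_allowed) * 100
Dose = (7.3 / 30.273789) * 100 = 24.11

24.11 %


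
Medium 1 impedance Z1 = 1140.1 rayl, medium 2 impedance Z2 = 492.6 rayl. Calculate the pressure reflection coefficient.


Given values:
  Z1 = 1140.1 rayl, Z2 = 492.6 rayl
Formula: R = (Z2 - Z1) / (Z2 + Z1)
Numerator: Z2 - Z1 = 492.6 - 1140.1 = -647.5
Denominator: Z2 + Z1 = 492.6 + 1140.1 = 1632.7
R = -647.5 / 1632.7 = -0.3966

-0.3966


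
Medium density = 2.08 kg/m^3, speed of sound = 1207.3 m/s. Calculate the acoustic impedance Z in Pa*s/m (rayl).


Given values:
  rho = 2.08 kg/m^3
  c = 1207.3 m/s
Formula: Z = rho * c
Z = 2.08 * 1207.3
Z = 2511.18

2511.18 rayl


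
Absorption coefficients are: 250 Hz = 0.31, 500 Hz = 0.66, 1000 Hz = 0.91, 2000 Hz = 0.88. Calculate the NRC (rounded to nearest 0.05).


Given values:
  a_250 = 0.31, a_500 = 0.66
  a_1000 = 0.91, a_2000 = 0.88
Formula: NRC = (a250 + a500 + a1000 + a2000) / 4
Sum = 0.31 + 0.66 + 0.91 + 0.88 = 2.76
NRC = 2.76 / 4 = 0.69
Rounded to nearest 0.05: 0.7

0.7


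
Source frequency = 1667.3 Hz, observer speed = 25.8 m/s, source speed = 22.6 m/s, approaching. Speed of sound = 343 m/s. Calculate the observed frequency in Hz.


Given values:
  f_s = 1667.3 Hz, v_o = 25.8 m/s, v_s = 22.6 m/s
  Direction: approaching
Formula: f_o = f_s * (c + v_o) / (c - v_s)
Numerator: c + v_o = 343 + 25.8 = 368.8
Denominator: c - v_s = 343 - 22.6 = 320.4
f_o = 1667.3 * 368.8 / 320.4 = 1919.16

1919.16 Hz


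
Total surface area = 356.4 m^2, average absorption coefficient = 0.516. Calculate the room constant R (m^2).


Given values:
  S = 356.4 m^2, alpha = 0.516
Formula: R = S * alpha / (1 - alpha)
Numerator: 356.4 * 0.516 = 183.9024
Denominator: 1 - 0.516 = 0.484
R = 183.9024 / 0.484 = 379.96

379.96 m^2


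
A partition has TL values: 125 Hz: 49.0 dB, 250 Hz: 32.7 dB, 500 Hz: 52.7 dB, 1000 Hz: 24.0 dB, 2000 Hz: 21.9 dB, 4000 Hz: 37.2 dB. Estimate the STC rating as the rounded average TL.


Given TL values at each frequency:
  125 Hz: 49.0 dB
  250 Hz: 32.7 dB
  500 Hz: 52.7 dB
  1000 Hz: 24.0 dB
  2000 Hz: 21.9 dB
  4000 Hz: 37.2 dB
Formula: STC ~ round(average of TL values)
Sum = 49.0 + 32.7 + 52.7 + 24.0 + 21.9 + 37.2 = 217.5
Average = 217.5 / 6 = 36.25
Rounded: 36

36


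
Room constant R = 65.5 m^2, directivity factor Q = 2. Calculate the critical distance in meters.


Given values:
  R = 65.5 m^2, Q = 2
Formula: d_c = 0.141 * sqrt(Q * R)
Compute Q * R = 2 * 65.5 = 131.0
Compute sqrt(131.0) = 11.4455
d_c = 0.141 * 11.4455 = 1.614

1.614 m


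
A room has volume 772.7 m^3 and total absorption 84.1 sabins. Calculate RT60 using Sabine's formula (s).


Given values:
  V = 772.7 m^3
  A = 84.1 sabins
Formula: RT60 = 0.161 * V / A
Numerator: 0.161 * 772.7 = 124.4047
RT60 = 124.4047 / 84.1 = 1.479

1.479 s


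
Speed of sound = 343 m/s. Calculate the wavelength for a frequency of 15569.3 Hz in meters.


Given values:
  c = 343 m/s, f = 15569.3 Hz
Formula: lambda = c / f
lambda = 343 / 15569.3
lambda = 0.022

0.022 m


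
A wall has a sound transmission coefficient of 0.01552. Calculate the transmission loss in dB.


Given values:
  tau = 0.01552
Formula: TL = 10 * log10(1 / tau)
Compute 1 / tau = 1 / 0.01552 = 64.433
Compute log10(64.433) = 1.809108
TL = 10 * 1.809108 = 18.09

18.09 dB


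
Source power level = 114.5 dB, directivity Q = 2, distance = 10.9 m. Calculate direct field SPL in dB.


Given values:
  Lw = 114.5 dB, Q = 2, r = 10.9 m
Formula: SPL = Lw + 10 * log10(Q / (4 * pi * r^2))
Compute 4 * pi * r^2 = 4 * pi * 10.9^2 = 1493.0105
Compute Q / denom = 2 / 1493.0105 = 0.00133958
Compute 10 * log10(0.00133958) = -28.7303
SPL = 114.5 + (-28.7303) = 85.77

85.77 dB


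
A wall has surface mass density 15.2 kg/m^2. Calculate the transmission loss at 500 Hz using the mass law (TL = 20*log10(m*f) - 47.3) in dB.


Given values:
  m = 15.2 kg/m^2, f = 500 Hz
Formula: TL = 20 * log10(m * f) - 47.3
Compute m * f = 15.2 * 500 = 7600.0
Compute log10(7600.0) = 3.880814
Compute 20 * 3.880814 = 77.6163
TL = 77.6163 - 47.3 = 30.32

30.32 dB


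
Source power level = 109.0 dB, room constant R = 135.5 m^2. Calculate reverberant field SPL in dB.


Given values:
  Lw = 109.0 dB, R = 135.5 m^2
Formula: SPL = Lw + 10 * log10(4 / R)
Compute 4 / R = 4 / 135.5 = 0.02952
Compute 10 * log10(0.02952) = -15.2988
SPL = 109.0 + (-15.2988) = 93.7

93.7 dB


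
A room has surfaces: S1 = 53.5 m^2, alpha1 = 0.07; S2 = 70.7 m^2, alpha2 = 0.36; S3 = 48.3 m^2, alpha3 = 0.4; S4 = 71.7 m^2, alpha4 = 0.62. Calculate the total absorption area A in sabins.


Given surfaces:
  Surface 1: 53.5 * 0.07 = 3.745
  Surface 2: 70.7 * 0.36 = 25.452
  Surface 3: 48.3 * 0.4 = 19.32
  Surface 4: 71.7 * 0.62 = 44.454
Formula: A = sum(Si * alpha_i)
A = 3.745 + 25.452 + 19.32 + 44.454
A = 92.97

92.97 sabins


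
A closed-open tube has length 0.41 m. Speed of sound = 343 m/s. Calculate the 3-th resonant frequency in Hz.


Given values:
  Tube type: closed-open, L = 0.41 m, c = 343 m/s, n = 3
Formula: f_n = (2n - 1) * c / (4 * L)
Compute 2n - 1 = 2*3 - 1 = 5
Compute 4 * L = 4 * 0.41 = 1.64
f = 5 * 343 / 1.64
f = 1045.73

1045.73 Hz


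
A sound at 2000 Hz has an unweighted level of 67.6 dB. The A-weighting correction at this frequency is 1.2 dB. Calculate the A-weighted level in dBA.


Given values:
  SPL = 67.6 dB
  A-weighting at 2000 Hz = 1.2 dB
Formula: L_A = SPL + A_weight
L_A = 67.6 + (1.2)
L_A = 68.8

68.8 dBA


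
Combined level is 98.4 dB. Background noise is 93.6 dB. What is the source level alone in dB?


Given values:
  L_total = 98.4 dB, L_bg = 93.6 dB
Formula: L_source = 10 * log10(10^(L_total/10) - 10^(L_bg/10))
Convert to linear:
  10^(98.4/10) = 6918309709.1894
  10^(93.6/10) = 2290867652.7678
Difference: 6918309709.1894 - 2290867652.7678 = 4627442056.4216
L_source = 10 * log10(4627442056.4216) = 96.65

96.65 dB


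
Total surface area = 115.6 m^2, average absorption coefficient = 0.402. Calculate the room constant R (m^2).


Given values:
  S = 115.6 m^2, alpha = 0.402
Formula: R = S * alpha / (1 - alpha)
Numerator: 115.6 * 0.402 = 46.4712
Denominator: 1 - 0.402 = 0.598
R = 46.4712 / 0.598 = 77.71

77.71 m^2


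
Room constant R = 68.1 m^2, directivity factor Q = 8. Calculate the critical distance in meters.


Given values:
  R = 68.1 m^2, Q = 8
Formula: d_c = 0.141 * sqrt(Q * R)
Compute Q * R = 8 * 68.1 = 544.8
Compute sqrt(544.8) = 23.341
d_c = 0.141 * 23.341 = 3.291

3.291 m


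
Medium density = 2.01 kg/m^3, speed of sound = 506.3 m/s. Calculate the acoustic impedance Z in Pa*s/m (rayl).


Given values:
  rho = 2.01 kg/m^3
  c = 506.3 m/s
Formula: Z = rho * c
Z = 2.01 * 506.3
Z = 1017.66

1017.66 rayl


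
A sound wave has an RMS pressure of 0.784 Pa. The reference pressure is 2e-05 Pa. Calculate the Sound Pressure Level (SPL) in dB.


Given values:
  p = 0.784 Pa
  p_ref = 2e-05 Pa
Formula: SPL = 20 * log10(p / p_ref)
Compute ratio: p / p_ref = 0.784 / 2e-05 = 39200
Compute log10: log10(39200) = 4.593286
Multiply: SPL = 20 * 4.593286 = 91.87

91.87 dB


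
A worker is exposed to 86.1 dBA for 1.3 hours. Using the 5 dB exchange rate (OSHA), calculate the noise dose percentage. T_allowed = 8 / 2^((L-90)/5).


Given values:
  L = 86.1 dBA, T = 1.3 hours
Formula: T_allowed = 8 / 2^((L - 90) / 5)
Compute exponent: (86.1 - 90) / 5 = -0.78
Compute 2^(-0.78) = 0.582367
T_allowed = 8 / 0.582367 = 13.737042 hours
Dose = (T / T_allowed) * 100
Dose = (1.3 / 13.737042) * 100 = 9.46

9.46 %


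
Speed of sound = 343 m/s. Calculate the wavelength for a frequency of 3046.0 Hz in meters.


Given values:
  c = 343 m/s, f = 3046.0 Hz
Formula: lambda = c / f
lambda = 343 / 3046.0
lambda = 0.1126

0.1126 m


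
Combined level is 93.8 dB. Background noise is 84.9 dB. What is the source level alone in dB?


Given values:
  L_total = 93.8 dB, L_bg = 84.9 dB
Formula: L_source = 10 * log10(10^(L_total/10) - 10^(L_bg/10))
Convert to linear:
  10^(93.8/10) = 2398832919.0195
  10^(84.9/10) = 309029543.2514
Difference: 2398832919.0195 - 309029543.2514 = 2089803375.7681
L_source = 10 * log10(2089803375.7681) = 93.2

93.2 dB


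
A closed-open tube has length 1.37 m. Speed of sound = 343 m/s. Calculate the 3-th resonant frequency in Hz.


Given values:
  Tube type: closed-open, L = 1.37 m, c = 343 m/s, n = 3
Formula: f_n = (2n - 1) * c / (4 * L)
Compute 2n - 1 = 2*3 - 1 = 5
Compute 4 * L = 4 * 1.37 = 5.48
f = 5 * 343 / 5.48
f = 312.96

312.96 Hz


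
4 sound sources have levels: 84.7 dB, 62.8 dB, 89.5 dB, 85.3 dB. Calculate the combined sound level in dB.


Formula: L_total = 10 * log10( sum(10^(Li/10)) )
  Source 1: 10^(84.7/10) = 295120922.6666
  Source 2: 10^(62.8/10) = 1905460.718
  Source 3: 10^(89.5/10) = 891250938.1337
  Source 4: 10^(85.3/10) = 338844156.1392
Sum of linear values = 1527121477.6575
L_total = 10 * log10(1527121477.6575) = 91.84

91.84 dB


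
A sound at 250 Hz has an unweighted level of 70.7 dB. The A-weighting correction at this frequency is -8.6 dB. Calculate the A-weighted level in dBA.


Given values:
  SPL = 70.7 dB
  A-weighting at 250 Hz = -8.6 dB
Formula: L_A = SPL + A_weight
L_A = 70.7 + (-8.6)
L_A = 62.1

62.1 dBA


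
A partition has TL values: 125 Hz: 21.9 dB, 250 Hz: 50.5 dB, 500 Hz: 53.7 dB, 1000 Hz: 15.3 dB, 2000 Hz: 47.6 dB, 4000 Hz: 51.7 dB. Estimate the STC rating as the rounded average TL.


Given TL values at each frequency:
  125 Hz: 21.9 dB
  250 Hz: 50.5 dB
  500 Hz: 53.7 dB
  1000 Hz: 15.3 dB
  2000 Hz: 47.6 dB
  4000 Hz: 51.7 dB
Formula: STC ~ round(average of TL values)
Sum = 21.9 + 50.5 + 53.7 + 15.3 + 47.6 + 51.7 = 240.7
Average = 240.7 / 6 = 40.12
Rounded: 40

40


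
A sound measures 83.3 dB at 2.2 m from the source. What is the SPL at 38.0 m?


Given values:
  SPL1 = 83.3 dB, r1 = 2.2 m, r2 = 38.0 m
Formula: SPL2 = SPL1 - 20 * log10(r2 / r1)
Compute ratio: r2 / r1 = 38.0 / 2.2 = 17.2727
Compute log10: log10(17.2727) = 1.23736
Compute drop: 20 * 1.23736 = 24.7472
SPL2 = 83.3 - 24.7472 = 58.55

58.55 dB


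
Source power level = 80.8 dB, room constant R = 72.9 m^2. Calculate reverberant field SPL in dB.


Given values:
  Lw = 80.8 dB, R = 72.9 m^2
Formula: SPL = Lw + 10 * log10(4 / R)
Compute 4 / R = 4 / 72.9 = 0.05487
Compute 10 * log10(0.05487) = -12.6067
SPL = 80.8 + (-12.6067) = 68.19

68.19 dB


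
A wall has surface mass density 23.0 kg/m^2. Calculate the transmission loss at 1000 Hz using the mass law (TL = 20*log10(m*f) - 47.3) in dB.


Given values:
  m = 23.0 kg/m^2, f = 1000 Hz
Formula: TL = 20 * log10(m * f) - 47.3
Compute m * f = 23.0 * 1000 = 23000.0
Compute log10(23000.0) = 4.361728
Compute 20 * 4.361728 = 87.2346
TL = 87.2346 - 47.3 = 39.93

39.93 dB


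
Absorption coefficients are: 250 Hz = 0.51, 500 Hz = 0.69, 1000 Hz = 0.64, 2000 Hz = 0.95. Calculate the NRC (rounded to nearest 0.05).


Given values:
  a_250 = 0.51, a_500 = 0.69
  a_1000 = 0.64, a_2000 = 0.95
Formula: NRC = (a250 + a500 + a1000 + a2000) / 4
Sum = 0.51 + 0.69 + 0.64 + 0.95 = 2.79
NRC = 2.79 / 4 = 0.6975
Rounded to nearest 0.05: 0.7

0.7


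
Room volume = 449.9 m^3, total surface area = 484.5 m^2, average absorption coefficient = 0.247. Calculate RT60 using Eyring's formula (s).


Given values:
  V = 449.9 m^3, S = 484.5 m^2, alpha = 0.247
Formula: RT60 = 0.161 * V / (-S * ln(1 - alpha))
Compute ln(1 - 0.247) = ln(0.753) = -0.28369
Denominator: -484.5 * -0.28369 = 137.4478
Numerator: 0.161 * 449.9 = 72.4339
RT60 = 72.4339 / 137.4478 = 0.527

0.527 s


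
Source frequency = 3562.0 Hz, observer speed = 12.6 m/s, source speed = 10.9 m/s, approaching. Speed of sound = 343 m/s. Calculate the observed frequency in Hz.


Given values:
  f_s = 3562.0 Hz, v_o = 12.6 m/s, v_s = 10.9 m/s
  Direction: approaching
Formula: f_o = f_s * (c + v_o) / (c - v_s)
Numerator: c + v_o = 343 + 12.6 = 355.6
Denominator: c - v_s = 343 - 10.9 = 332.1
f_o = 3562.0 * 355.6 / 332.1 = 3814.05

3814.05 Hz


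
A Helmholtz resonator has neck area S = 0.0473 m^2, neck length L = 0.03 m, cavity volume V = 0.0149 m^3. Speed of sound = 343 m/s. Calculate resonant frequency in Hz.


Given values:
  S = 0.0473 m^2, L = 0.03 m, V = 0.0149 m^3, c = 343 m/s
Formula: f = (c / (2*pi)) * sqrt(S / (V * L))
Compute V * L = 0.0149 * 0.03 = 0.000447
Compute S / (V * L) = 0.0473 / 0.000447 = 105.8166
Compute sqrt(105.8166) = 10.28672
Compute c / (2*pi) = 343 / 6.283185 = 54.590148
f = 54.590148 * 10.28672 = 561.55

561.55 Hz


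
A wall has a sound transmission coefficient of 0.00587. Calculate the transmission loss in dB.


Given values:
  tau = 0.00587
Formula: TL = 10 * log10(1 / tau)
Compute 1 / tau = 1 / 0.00587 = 170.3578
Compute log10(170.3578) = 2.231362
TL = 10 * 2.231362 = 22.31

22.31 dB


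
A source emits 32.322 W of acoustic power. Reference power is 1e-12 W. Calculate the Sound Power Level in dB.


Given values:
  W = 32.322 W
  W_ref = 1e-12 W
Formula: SWL = 10 * log10(W / W_ref)
Compute ratio: W / W_ref = 32322000000000
Compute log10: log10(32322000000000) = 13.509498
Multiply: SWL = 10 * 13.509498 = 135.09

135.09 dB


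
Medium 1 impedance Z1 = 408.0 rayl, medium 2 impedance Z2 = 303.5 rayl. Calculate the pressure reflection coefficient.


Given values:
  Z1 = 408.0 rayl, Z2 = 303.5 rayl
Formula: R = (Z2 - Z1) / (Z2 + Z1)
Numerator: Z2 - Z1 = 303.5 - 408.0 = -104.5
Denominator: Z2 + Z1 = 303.5 + 408.0 = 711.5
R = -104.5 / 711.5 = -0.1469

-0.1469


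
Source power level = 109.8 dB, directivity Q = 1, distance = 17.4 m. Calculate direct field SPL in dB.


Given values:
  Lw = 109.8 dB, Q = 1, r = 17.4 m
Formula: SPL = Lw + 10 * log10(Q / (4 * pi * r^2))
Compute 4 * pi * r^2 = 4 * pi * 17.4^2 = 3804.5944
Compute Q / denom = 1 / 3804.5944 = 0.00026284
Compute 10 * log10(0.00026284) = -35.8031
SPL = 109.8 + (-35.8031) = 74.0

74.0 dB


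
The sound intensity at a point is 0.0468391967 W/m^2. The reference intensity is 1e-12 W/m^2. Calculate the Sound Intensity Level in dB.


Given values:
  I = 0.0468391967 W/m^2
  I_ref = 1e-12 W/m^2
Formula: SIL = 10 * log10(I / I_ref)
Compute ratio: I / I_ref = 46839196700
Compute log10: log10(46839196700) = 10.670609
Multiply: SIL = 10 * 10.670609 = 106.71

106.71 dB


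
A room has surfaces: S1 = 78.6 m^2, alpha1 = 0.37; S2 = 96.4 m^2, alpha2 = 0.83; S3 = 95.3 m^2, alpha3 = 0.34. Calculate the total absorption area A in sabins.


Given surfaces:
  Surface 1: 78.6 * 0.37 = 29.082
  Surface 2: 96.4 * 0.83 = 80.012
  Surface 3: 95.3 * 0.34 = 32.402
Formula: A = sum(Si * alpha_i)
A = 29.082 + 80.012 + 32.402
A = 141.5

141.5 sabins


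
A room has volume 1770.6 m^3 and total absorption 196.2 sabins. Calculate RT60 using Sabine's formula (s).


Given values:
  V = 1770.6 m^3
  A = 196.2 sabins
Formula: RT60 = 0.161 * V / A
Numerator: 0.161 * 1770.6 = 285.0666
RT60 = 285.0666 / 196.2 = 1.453

1.453 s


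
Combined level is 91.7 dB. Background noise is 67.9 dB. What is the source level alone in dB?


Given values:
  L_total = 91.7 dB, L_bg = 67.9 dB
Formula: L_source = 10 * log10(10^(L_total/10) - 10^(L_bg/10))
Convert to linear:
  10^(91.7/10) = 1479108388.1682
  10^(67.9/10) = 6165950.0186
Difference: 1479108388.1682 - 6165950.0186 = 1472942438.1496
L_source = 10 * log10(1472942438.1496) = 91.68

91.68 dB


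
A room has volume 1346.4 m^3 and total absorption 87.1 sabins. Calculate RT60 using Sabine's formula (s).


Given values:
  V = 1346.4 m^3
  A = 87.1 sabins
Formula: RT60 = 0.161 * V / A
Numerator: 0.161 * 1346.4 = 216.7704
RT60 = 216.7704 / 87.1 = 2.489

2.489 s


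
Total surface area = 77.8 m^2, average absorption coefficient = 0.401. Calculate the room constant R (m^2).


Given values:
  S = 77.8 m^2, alpha = 0.401
Formula: R = S * alpha / (1 - alpha)
Numerator: 77.8 * 0.401 = 31.1978
Denominator: 1 - 0.401 = 0.599
R = 31.1978 / 0.599 = 52.08

52.08 m^2


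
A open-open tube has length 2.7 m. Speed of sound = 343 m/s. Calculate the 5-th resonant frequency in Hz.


Given values:
  Tube type: open-open, L = 2.7 m, c = 343 m/s, n = 5
Formula: f_n = n * c / (2 * L)
Compute 2 * L = 2 * 2.7 = 5.4
f = 5 * 343 / 5.4
f = 317.59

317.59 Hz


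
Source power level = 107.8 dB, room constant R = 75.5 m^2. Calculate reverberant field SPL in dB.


Given values:
  Lw = 107.8 dB, R = 75.5 m^2
Formula: SPL = Lw + 10 * log10(4 / R)
Compute 4 / R = 4 / 75.5 = 0.05298
Compute 10 * log10(0.05298) = -12.7589
SPL = 107.8 + (-12.7589) = 95.04

95.04 dB


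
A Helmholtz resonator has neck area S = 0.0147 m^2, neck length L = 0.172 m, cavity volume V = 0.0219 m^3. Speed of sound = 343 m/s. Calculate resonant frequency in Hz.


Given values:
  S = 0.0147 m^2, L = 0.172 m, V = 0.0219 m^3, c = 343 m/s
Formula: f = (c / (2*pi)) * sqrt(S / (V * L))
Compute V * L = 0.0219 * 0.172 = 0.0037668
Compute S / (V * L) = 0.0147 / 0.0037668 = 3.9025
Compute sqrt(3.9025) = 1.975475
Compute c / (2*pi) = 343 / 6.283185 = 54.590148
f = 54.590148 * 1.975475 = 107.84

107.84 Hz


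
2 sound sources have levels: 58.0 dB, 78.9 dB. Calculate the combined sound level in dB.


Formula: L_total = 10 * log10( sum(10^(Li/10)) )
  Source 1: 10^(58.0/10) = 630957.3445
  Source 2: 10^(78.9/10) = 77624711.6629
Sum of linear values = 78255669.0074
L_total = 10 * log10(78255669.0074) = 78.94

78.94 dB


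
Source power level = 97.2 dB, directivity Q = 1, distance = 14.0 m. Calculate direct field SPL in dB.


Given values:
  Lw = 97.2 dB, Q = 1, r = 14.0 m
Formula: SPL = Lw + 10 * log10(Q / (4 * pi * r^2))
Compute 4 * pi * r^2 = 4 * pi * 14.0^2 = 2463.0086
Compute Q / denom = 1 / 2463.0086 = 0.00040601
Compute 10 * log10(0.00040601) = -33.9146
SPL = 97.2 + (-33.9146) = 63.29

63.29 dB


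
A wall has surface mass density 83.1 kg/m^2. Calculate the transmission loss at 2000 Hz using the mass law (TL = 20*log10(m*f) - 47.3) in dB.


Given values:
  m = 83.1 kg/m^2, f = 2000 Hz
Formula: TL = 20 * log10(m * f) - 47.3
Compute m * f = 83.1 * 2000 = 166200.0
Compute log10(166200.0) = 5.220631
Compute 20 * 5.220631 = 104.4126
TL = 104.4126 - 47.3 = 57.11

57.11 dB


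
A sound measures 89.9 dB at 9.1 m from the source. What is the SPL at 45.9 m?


Given values:
  SPL1 = 89.9 dB, r1 = 9.1 m, r2 = 45.9 m
Formula: SPL2 = SPL1 - 20 * log10(r2 / r1)
Compute ratio: r2 / r1 = 45.9 / 9.1 = 5.044
Compute log10: log10(5.044) = 0.702775
Compute drop: 20 * 0.702775 = 14.0555
SPL2 = 89.9 - 14.0555 = 75.84

75.84 dB


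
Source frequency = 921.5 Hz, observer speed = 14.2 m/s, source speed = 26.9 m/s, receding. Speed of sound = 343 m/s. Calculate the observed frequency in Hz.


Given values:
  f_s = 921.5 Hz, v_o = 14.2 m/s, v_s = 26.9 m/s
  Direction: receding
Formula: f_o = f_s * (c - v_o) / (c + v_s)
Numerator: c - v_o = 343 - 14.2 = 328.8
Denominator: c + v_s = 343 + 26.9 = 369.9
f_o = 921.5 * 328.8 / 369.9 = 819.11

819.11 Hz


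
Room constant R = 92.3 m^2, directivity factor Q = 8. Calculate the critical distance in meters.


Given values:
  R = 92.3 m^2, Q = 8
Formula: d_c = 0.141 * sqrt(Q * R)
Compute Q * R = 8 * 92.3 = 738.4
Compute sqrt(738.4) = 27.1735
d_c = 0.141 * 27.1735 = 3.831

3.831 m


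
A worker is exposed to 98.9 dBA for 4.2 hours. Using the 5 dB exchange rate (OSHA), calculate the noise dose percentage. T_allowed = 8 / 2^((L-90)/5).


Given values:
  L = 98.9 dBA, T = 4.2 hours
Formula: T_allowed = 8 / 2^((L - 90) / 5)
Compute exponent: (98.9 - 90) / 5 = 1.78
Compute 2^(1.78) = 3.434262
T_allowed = 8 / 3.434262 = 2.329467 hours
Dose = (T / T_allowed) * 100
Dose = (4.2 / 2.329467) * 100 = 180.3

180.3 %
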